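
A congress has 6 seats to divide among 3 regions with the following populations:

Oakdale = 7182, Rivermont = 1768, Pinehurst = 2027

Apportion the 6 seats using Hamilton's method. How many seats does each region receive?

The standard divisor is 10977/6 ≈ 1829.5.
Standard quotas: Oakdale 3.9257, Rivermont 0.9664, Pinehurst 1.1080.
Lower quotas: Oakdale 3, Rivermont 0, Pinehurst 1 (sum 4, leaving 2 seats).
Remainders in descending order: Rivermont 0.9664, Oakdale 0.9257, Pinehurst 0.1080.
Largest remainders: Rivermont, Oakdale receive the extra seats.

Oakdale: 4; Rivermont: 1; Pinehurst: 1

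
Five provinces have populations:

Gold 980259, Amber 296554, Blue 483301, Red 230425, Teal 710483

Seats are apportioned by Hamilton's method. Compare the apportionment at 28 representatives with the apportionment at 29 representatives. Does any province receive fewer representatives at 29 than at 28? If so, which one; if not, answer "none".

Red

At 28 seats: Gold 10, Amber 3, Blue 5, Red 3, Teal 7.
At 29 seats: Gold 11, Amber 3, Blue 5, Red 2, Teal 8.
Red drops from 3 to 2.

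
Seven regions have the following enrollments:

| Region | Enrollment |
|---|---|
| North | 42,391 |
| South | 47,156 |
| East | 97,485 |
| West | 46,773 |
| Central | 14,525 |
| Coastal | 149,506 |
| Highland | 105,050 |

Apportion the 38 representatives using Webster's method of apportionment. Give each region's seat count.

North 3, South 4, East 7, West 4, Central 1, Coastal 11, Highland 8

Standard divisor 502886/38 ≈ 13233.842; standard quotas: North 3.203, South 3.563, East 7.366, West 3.534, Central 1.098, Coastal 11.297, Highland 7.938.
Rounding to the nearest integer gives North 3, South 4, East 7, West 4, Central 1, Coastal 11, Highland 8 — total 38, matching the house size, so no adjustment is needed.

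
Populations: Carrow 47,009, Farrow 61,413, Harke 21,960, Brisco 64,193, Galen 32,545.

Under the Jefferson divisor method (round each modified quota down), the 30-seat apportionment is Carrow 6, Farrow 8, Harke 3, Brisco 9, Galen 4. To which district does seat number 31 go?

Priority for the next seat is population ÷ (current seats + 1).
Priorities: Carrow 6715.571, Farrow 6823.667, Harke 5490.000, Brisco 6419.300, Galen 6509.000.
Highest priority: Farrow.

Farrow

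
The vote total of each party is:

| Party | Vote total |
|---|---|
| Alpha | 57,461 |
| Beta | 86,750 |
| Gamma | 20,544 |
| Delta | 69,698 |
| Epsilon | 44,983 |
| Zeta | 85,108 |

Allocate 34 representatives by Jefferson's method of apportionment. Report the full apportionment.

Alpha: 5; Beta: 8; Gamma: 2; Delta: 7; Epsilon: 4; Zeta: 8

Standard divisor 364544/34 ≈ 10721.882; standard quotas: Alpha 5.359, Beta 8.091, Gamma 1.916, Delta 6.501, Epsilon 4.195, Zeta 7.938.
Rounding down gives 5, 8, 1, 6, 4, 7 = 31 seats, so the divisor must be adjusted.
With modified divisor 9800: modified quotas Alpha 5.863, Beta 8.852, Gamma 2.096, Delta 7.112, Epsilon 4.590, Zeta 8.684.
Rounding down: Alpha 5, Beta 8, Gamma 2, Delta 7, Epsilon 4, Zeta 8 (total 34).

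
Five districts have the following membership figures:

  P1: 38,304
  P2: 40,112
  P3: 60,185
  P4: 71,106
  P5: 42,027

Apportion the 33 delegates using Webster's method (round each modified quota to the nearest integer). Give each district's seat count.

Standard divisor 251734/33 ≈ 7628.303; standard quotas: P1 5.021, P2 5.258, P3 7.890, P4 9.321, P5 5.509.
Rounding to the nearest integer gives P1 5, P2 5, P3 8, P4 9, P5 6 — total 33, matching the house size, so no adjustment is needed.

P1=5, P2=5, P3=8, P4=9, P5=6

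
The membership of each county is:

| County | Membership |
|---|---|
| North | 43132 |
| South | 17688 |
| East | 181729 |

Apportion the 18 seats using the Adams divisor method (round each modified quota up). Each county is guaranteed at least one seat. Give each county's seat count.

North: 3, South: 2, East: 13

Standard divisor 242549/18 ≈ 13474.944; standard quotas: North 3.201, South 1.313, East 13.486.
Rounding up gives 4, 2, 14 = 20 seats, so the divisor must be adjusted.
With modified divisor 14800: modified quotas North 2.914, South 1.195, East 12.279.
Rounding up: North 3, South 2, East 13 (total 18).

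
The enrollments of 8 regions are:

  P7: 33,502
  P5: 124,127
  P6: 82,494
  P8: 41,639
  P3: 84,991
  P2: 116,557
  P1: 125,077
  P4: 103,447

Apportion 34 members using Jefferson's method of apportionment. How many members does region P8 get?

2

Standard divisor 711834/34 ≈ 20936.294; standard quotas: P7 1.600, P5 5.929, P6 3.940, P8 1.989, P3 4.060, P2 5.567, P1 5.974, P4 4.941.
Rounding down gives 1, 5, 3, 1, 4, 5, 5, 4 = 28 seats, so the divisor must be adjusted.
With modified divisor 18600: modified quotas P7 1.801, P5 6.673, P6 4.435, P8 2.239, P3 4.569, P2 6.267, P1 6.725, P4 5.562.
Rounding down: P7 1, P5 6, P6 4, P8 2, P3 4, P2 6, P1 6, P4 5 (total 34).
P8 receives 2.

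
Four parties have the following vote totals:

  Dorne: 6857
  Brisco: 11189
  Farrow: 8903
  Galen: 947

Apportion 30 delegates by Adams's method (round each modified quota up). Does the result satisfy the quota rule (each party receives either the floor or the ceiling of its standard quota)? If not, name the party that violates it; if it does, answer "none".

none

Standard quotas: Dorne 7.374, Brisco 12.033, Farrow 9.574, Galen 1.018.
Adams allocation: Dorne 7, Brisco 12, Farrow 10, Galen 1.
Every allocation lies between the lower and upper quota.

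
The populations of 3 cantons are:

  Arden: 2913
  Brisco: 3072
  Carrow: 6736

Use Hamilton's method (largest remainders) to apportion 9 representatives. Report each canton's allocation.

Standard divisor: 12721 ÷ 9 ≈ 1413.444.
Standard quotas: Arden 2.0609, Brisco 2.1734, Carrow 4.7657.
Lower quotas: Arden 2, Brisco 2, Carrow 4 (sum 8, leaving 1 seat).
Remainders in descending order: Carrow 0.7657, Brisco 0.1734, Arden 0.0609.
Largest remainder: Carrow receives the extra seat.

Arden=2; Brisco=2; Carrow=5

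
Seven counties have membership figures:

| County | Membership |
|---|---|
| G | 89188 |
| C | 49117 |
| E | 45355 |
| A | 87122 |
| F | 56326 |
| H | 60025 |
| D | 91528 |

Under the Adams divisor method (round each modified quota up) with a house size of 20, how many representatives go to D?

Standard divisor 478661/20 ≈ 23933.05; standard quotas: G 3.727, C 2.052, E 1.895, A 3.640, F 2.353, H 2.508, D 3.824.
Rounding up gives 4, 3, 2, 4, 3, 3, 4 = 23 seats, so the divisor must be adjusted.
With modified divisor 29400: modified quotas G 3.034, C 1.671, E 1.543, A 2.963, F 1.916, H 2.042, D 3.113.
Rounding up: G 4, C 2, E 2, A 3, F 2, H 3, D 4 (total 20).
D receives 4.

4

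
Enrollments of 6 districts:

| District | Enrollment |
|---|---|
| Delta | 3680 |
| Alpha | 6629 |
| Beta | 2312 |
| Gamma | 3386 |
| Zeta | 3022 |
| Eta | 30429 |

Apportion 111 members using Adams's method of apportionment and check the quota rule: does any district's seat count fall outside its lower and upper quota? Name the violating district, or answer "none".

Standard quotas: Delta 8.259, Alpha 14.878, Beta 5.189, Gamma 7.599, Zeta 6.782, Eta 68.293.
Adams allocation: Delta 8, Alpha 15, Beta 6, Gamma 8, Zeta 7, Eta 67.
Eta has quota 68.293 (lower 68, upper 69) but receives 67 — outside the quota interval.

Eta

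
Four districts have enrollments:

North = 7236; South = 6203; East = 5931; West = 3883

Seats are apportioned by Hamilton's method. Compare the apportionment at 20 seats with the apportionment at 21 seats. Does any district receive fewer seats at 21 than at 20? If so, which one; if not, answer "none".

At 20 seats: North 6, South 5, East 5, West 4.
At 21 seats: North 7, South 6, East 5, West 3.
West drops from 4 to 3.

West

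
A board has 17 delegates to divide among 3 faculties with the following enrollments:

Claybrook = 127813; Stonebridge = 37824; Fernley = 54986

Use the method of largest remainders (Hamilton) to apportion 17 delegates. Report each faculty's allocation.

Standard divisor: 220623 ÷ 17 ≈ 12977.824.
Standard quotas: Claybrook 9.8486, Stonebridge 2.9145, Fernley 4.2369.
Lower quotas: Claybrook 9, Stonebridge 2, Fernley 4 (sum 15, leaving 2 seats).
Remainders in descending order: Stonebridge 0.9145, Claybrook 0.8486, Fernley 0.2369.
The surplus seats go to Stonebridge, Claybrook.

Claybrook: 10, Stonebridge: 3, Fernley: 4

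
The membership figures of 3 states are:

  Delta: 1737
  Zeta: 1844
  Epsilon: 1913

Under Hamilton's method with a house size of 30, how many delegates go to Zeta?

Standard divisor: 5494 ÷ 30 ≈ 183.133.
Standard quotas: Delta 9.485, Zeta 10.069, Epsilon 10.446.
Lower quotas: Delta 9, Zeta 10, Epsilon 10 (sum 29, leaving 1 seat).
Remainders in descending order: Delta 0.485, Epsilon 0.446, Zeta 0.069.
Largest remainder: Delta receives the extra seat.
Zeta receives 10.

10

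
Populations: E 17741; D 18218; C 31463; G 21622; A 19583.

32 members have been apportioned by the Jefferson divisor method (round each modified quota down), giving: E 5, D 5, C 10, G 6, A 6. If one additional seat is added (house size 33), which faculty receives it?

Priority for the next seat is population ÷ (current seats + 1).
Priorities: E 2956.833, D 3036.333, C 2860.273, G 3088.857, A 2797.571.
Highest priority: G.

G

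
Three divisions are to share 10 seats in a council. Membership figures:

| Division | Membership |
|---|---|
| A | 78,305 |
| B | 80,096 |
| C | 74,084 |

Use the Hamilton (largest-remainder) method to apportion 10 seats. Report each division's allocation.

Total 232485; standard divisor 232485/10 ≈ 23248.5.
Standard quotas: A 3.3682, B 3.4452, C 3.1866.
Lower quotas: A 3, B 3, C 3 (sum 9, leaving 1 seat).
Remainders in descending order: B 0.4452, A 0.3682, C 0.1866.
Largest remainder: B receives the extra seat.

A 3, B 4, C 3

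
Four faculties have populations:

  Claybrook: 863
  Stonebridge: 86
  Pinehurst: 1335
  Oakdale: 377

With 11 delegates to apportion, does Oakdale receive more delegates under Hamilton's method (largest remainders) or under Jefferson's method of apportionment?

Hamilton: Claybrook 4, Stonebridge 0, Pinehurst 5, Oakdale 2.
Jefferson: Claybrook 4, Stonebridge 0, Pinehurst 6, Oakdale 1.
Oakdale gets 2 under Hamilton and 1 under Jefferson.

Hamilton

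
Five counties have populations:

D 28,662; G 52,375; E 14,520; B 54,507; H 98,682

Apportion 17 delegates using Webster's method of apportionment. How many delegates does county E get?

Standard divisor 248746/17 ≈ 14632.118; standard quotas: D 1.959, G 3.579, E 0.992, B 3.725, H 6.744.
Rounding to the nearest integer gives 2, 4, 1, 4, 7 = 18 seats, so the divisor must be adjusted.
With modified divisor 15100: modified quotas D 1.898, G 3.469, E 0.962, B 3.610, H 6.535.
Rounding to the nearest integer: D 2, G 3, E 1, B 4, H 7 (total 17).
E receives 1.

1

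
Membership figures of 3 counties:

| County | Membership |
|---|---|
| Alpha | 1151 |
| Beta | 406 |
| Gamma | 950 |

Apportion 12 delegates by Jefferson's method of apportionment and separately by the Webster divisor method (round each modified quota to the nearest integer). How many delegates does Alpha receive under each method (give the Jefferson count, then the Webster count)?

6 and 5

Jefferson: Alpha 6, Beta 2, Gamma 4.
Webster: Alpha 5, Beta 2, Gamma 5.
Alpha gets 6 under Jefferson and 5 under Webster.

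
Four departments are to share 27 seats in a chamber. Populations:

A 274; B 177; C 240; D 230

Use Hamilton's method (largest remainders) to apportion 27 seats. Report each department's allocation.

Total 921; standard divisor 921/27 ≈ 34.111.
Standard quotas: A 8.033, B 5.189, C 7.036, D 6.743.
Lower quotas: A 8, B 5, C 7, D 6 (sum 26, leaving 1 seat).
Remainders in descending order: D 0.743, B 0.189, C 0.036, A 0.033.
The surplus seat goes to D.

A: 8, B: 5, C: 7, D: 7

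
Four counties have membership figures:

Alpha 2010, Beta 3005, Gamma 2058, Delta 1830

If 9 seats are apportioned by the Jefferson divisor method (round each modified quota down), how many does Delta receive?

Standard divisor 8903/9 ≈ 989.222; standard quotas: Alpha 2.032, Beta 3.038, Gamma 2.080, Delta 1.850.
Rounding down gives 2, 3, 2, 1 = 8 seats, so the divisor must be adjusted.
With modified divisor 800: modified quotas Alpha 2.513, Beta 3.756, Gamma 2.572, Delta 2.288.
Rounding down: Alpha 2, Beta 3, Gamma 2, Delta 2 (total 9).
Delta receives 2.

2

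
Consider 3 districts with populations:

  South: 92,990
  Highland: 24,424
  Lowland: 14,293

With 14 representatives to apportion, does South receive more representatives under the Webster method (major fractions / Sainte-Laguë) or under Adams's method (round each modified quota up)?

Webster

Webster: South 10, Highland 3, Lowland 1.
Adams: South 9, Highland 3, Lowland 2.
South gets 10 under Webster and 9 under Adams.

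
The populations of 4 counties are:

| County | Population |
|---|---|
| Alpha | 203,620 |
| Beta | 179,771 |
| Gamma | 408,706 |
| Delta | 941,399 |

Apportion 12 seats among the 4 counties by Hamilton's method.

Standard divisor: 1733496 ÷ 12 = 144458.
Standard quotas: Alpha 1.4095, Beta 1.2445, Gamma 2.8292, Delta 6.5168.
Lower quotas: Alpha 1, Beta 1, Gamma 2, Delta 6 (sum 10, leaving 2 seats).
Remainders in descending order: Gamma 0.8292, Delta 0.5168, Alpha 0.4095, Beta 0.2445.
Largest remainders: Gamma, Delta receive the extra seats.

Alpha 1, Beta 1, Gamma 3, Delta 7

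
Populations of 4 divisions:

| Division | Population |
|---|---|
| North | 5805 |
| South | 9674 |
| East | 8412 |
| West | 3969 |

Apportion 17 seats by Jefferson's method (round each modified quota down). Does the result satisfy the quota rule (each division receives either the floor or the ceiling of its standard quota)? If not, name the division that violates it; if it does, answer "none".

none

Standard quotas: North 3.542, South 5.903, East 5.133, West 2.422.
Jefferson allocation: North 4, South 6, East 5, West 2.
Every allocation lies between the lower and upper quota.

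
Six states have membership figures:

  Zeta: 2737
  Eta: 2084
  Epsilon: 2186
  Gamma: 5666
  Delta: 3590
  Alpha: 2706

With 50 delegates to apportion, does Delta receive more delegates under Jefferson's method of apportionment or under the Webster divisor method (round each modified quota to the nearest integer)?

Jefferson

Jefferson: Zeta 7, Eta 5, Epsilon 6, Gamma 15, Delta 10, Alpha 7.
Webster: Zeta 7, Eta 6, Epsilon 6, Gamma 15, Delta 9, Alpha 7.
Delta gets 10 under Jefferson and 9 under Webster.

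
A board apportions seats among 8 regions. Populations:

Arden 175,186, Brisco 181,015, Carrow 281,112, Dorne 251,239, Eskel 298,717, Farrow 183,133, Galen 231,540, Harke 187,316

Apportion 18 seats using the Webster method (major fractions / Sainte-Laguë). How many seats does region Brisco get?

2

Standard divisor 1789258/18 ≈ 99403.222; standard quotas: Arden 1.762, Brisco 1.821, Carrow 2.828, Dorne 2.527, Eskel 3.005, Farrow 1.842, Galen 2.329, Harke 1.884.
Rounding to the nearest integer gives 2, 2, 3, 3, 3, 2, 2, 2 = 19 seats, so the divisor must be adjusted.
With modified divisor 106500: modified quotas Arden 1.645, Brisco 1.700, Carrow 2.640, Dorne 2.359, Eskel 2.805, Farrow 1.720, Galen 2.174, Harke 1.759.
Rounding to the nearest integer: Arden 2, Brisco 2, Carrow 3, Dorne 2, Eskel 3, Farrow 2, Galen 2, Harke 2 (total 18).
Brisco receives 2.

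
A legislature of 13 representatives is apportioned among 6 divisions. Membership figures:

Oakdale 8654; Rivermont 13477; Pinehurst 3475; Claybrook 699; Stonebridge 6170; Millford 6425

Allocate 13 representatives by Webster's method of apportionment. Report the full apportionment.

Standard divisor 38900/13 ≈ 2992.308; standard quotas: Oakdale 2.892, Rivermont 4.504, Pinehurst 1.161, Claybrook 0.234, Stonebridge 2.062, Millford 2.147.
Rounding to the nearest integer gives Oakdale 3, Rivermont 5, Pinehurst 1, Claybrook 0, Stonebridge 2, Millford 2 — total 13, matching the house size, so no adjustment is needed.

Oakdale 3; Rivermont 5; Pinehurst 1; Claybrook 0; Stonebridge 2; Millford 2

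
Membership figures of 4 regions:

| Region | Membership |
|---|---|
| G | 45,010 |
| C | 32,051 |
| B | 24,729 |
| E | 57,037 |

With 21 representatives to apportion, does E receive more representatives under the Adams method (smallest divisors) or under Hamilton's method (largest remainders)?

Adams: G 6, C 4, B 4, E 7.
Hamilton: G 6, C 4, B 3, E 8.
E gets 7 under Adams and 8 under Hamilton.

Hamilton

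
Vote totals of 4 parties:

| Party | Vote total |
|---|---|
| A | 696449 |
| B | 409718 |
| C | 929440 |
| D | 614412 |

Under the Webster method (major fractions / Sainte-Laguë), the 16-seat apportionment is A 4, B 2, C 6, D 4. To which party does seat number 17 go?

B

Priority for the next seat is population ÷ (current seats + 0.5).
Priorities: A 154766.444, B 163887.200, C 142990.769, D 136536.000.
Highest priority: B.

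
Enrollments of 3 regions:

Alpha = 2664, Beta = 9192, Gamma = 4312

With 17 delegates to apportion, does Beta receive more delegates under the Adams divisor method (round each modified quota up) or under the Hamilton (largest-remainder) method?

Hamilton

Adams: Alpha 3, Beta 9, Gamma 5.
Hamilton: Alpha 3, Beta 10, Gamma 4.
Beta gets 9 under Adams and 10 under Hamilton.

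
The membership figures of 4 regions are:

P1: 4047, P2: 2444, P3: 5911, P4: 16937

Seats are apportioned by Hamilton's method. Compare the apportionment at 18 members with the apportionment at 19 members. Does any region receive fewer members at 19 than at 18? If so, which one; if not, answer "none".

P2

At 18 seats: P1 2, P2 2, P3 4, P4 10.
At 19 seats: P1 3, P2 1, P3 4, P4 11.
P2 drops from 2 to 1.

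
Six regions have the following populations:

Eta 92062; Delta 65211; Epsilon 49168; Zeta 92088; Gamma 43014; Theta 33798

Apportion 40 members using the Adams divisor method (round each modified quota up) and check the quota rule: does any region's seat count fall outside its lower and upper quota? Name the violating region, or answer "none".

Standard quotas: Eta 9.811, Delta 6.950, Epsilon 5.240, Zeta 9.814, Gamma 4.584, Theta 3.602.
Adams allocation: Eta 9, Delta 7, Epsilon 5, Zeta 10, Gamma 5, Theta 4.
Every allocation lies between the lower and upper quota.

none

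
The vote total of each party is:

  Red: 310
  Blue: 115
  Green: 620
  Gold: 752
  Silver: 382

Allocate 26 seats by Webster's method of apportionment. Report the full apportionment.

Standard divisor 2179/26 ≈ 83.808; standard quotas: Red 3.699, Blue 1.372, Green 7.398, Gold 8.973, Silver 4.558.
Rounding to the nearest integer gives Red 4, Blue 1, Green 7, Gold 9, Silver 5 — total 26, matching the house size, so no adjustment is needed.

Red: 4; Blue: 1; Green: 7; Gold: 9; Silver: 5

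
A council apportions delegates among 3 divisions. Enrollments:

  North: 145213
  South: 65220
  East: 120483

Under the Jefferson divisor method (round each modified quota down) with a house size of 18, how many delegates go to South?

3

Standard divisor 330916/18 ≈ 18384.222; standard quotas: North 7.899, South 3.548, East 6.554.
Rounding down gives 7, 3, 6 = 16 seats, so the divisor must be adjusted.
With modified divisor 16800: modified quotas North 8.644, South 3.882, East 7.172.
Rounding down: North 8, South 3, East 7 (total 18).
South receives 3.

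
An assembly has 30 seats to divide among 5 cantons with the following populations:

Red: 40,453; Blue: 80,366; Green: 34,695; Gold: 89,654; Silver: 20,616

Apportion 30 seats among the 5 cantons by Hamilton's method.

The standard divisor is 265784/30 ≈ 8859.467.
Standard quotas: Red 4.5661, Blue 9.0712, Green 3.9161, Gold 10.1196, Silver 2.3270.
Lower quotas: Red 4, Blue 9, Green 3, Gold 10, Silver 2 (sum 28, leaving 2 seats).
Remainders in descending order: Green 0.9161, Red 0.5661, Silver 0.3270, Gold 0.1196, Blue 0.0712.
Largest remainders: Green, Red receive the extra seats.

Red=5, Blue=9, Green=4, Gold=10, Silver=2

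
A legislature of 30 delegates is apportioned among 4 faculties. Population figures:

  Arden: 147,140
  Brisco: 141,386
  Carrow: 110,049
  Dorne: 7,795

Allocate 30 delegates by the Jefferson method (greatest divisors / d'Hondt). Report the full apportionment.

Standard divisor 406370/30 ≈ 13545.667; standard quotas: Arden 10.863, Brisco 10.438, Carrow 8.124, Dorne 0.575.
Rounding down gives 10, 10, 8, 0 = 28 seats, so the divisor must be adjusted.
With modified divisor 12600: modified quotas Arden 11.678, Brisco 11.221, Carrow 8.734, Dorne 0.619.
Rounding down: Arden 11, Brisco 11, Carrow 8, Dorne 0 (total 30).

Arden 11; Brisco 11; Carrow 8; Dorne 0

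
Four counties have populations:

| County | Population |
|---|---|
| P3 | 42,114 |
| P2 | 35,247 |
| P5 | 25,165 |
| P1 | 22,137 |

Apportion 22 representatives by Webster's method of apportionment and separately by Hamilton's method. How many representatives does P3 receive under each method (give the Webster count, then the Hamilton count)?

Webster: P3 8, P2 6, P5 4, P1 4.
Hamilton: P3 7, P2 6, P5 5, P1 4.
P3 gets 8 under Webster and 7 under Hamilton.

8 and 7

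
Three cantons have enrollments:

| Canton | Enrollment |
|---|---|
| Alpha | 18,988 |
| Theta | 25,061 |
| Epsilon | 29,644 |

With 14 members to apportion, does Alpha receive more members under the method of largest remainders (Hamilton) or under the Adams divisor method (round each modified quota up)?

Adams

Hamilton: Alpha 3, Theta 5, Epsilon 6.
Adams: Alpha 4, Theta 5, Epsilon 5.
Alpha gets 3 under Hamilton and 4 under Adams.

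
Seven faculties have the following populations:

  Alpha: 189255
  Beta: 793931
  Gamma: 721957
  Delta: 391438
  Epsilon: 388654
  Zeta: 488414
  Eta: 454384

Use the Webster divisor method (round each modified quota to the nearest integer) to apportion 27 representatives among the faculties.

Standard divisor 3428033/27 ≈ 126964.185; standard quotas: Alpha 1.491, Beta 6.253, Gamma 5.686, Delta 3.083, Epsilon 3.061, Zeta 3.847, Eta 3.579.
Rounding to the nearest integer gives Alpha 1, Beta 6, Gamma 6, Delta 3, Epsilon 3, Zeta 4, Eta 4 — total 27, matching the house size, so no adjustment is needed.

Alpha: 1; Beta: 6; Gamma: 6; Delta: 3; Epsilon: 3; Zeta: 4; Eta: 4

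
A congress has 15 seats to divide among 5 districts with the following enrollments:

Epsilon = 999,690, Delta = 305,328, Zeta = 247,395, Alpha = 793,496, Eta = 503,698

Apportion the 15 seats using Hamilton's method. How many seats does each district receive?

Total 2849607; standard divisor 2849607/15 ≈ 189973.8.
Standard quotas: Epsilon 5.2623, Delta 1.6072, Zeta 1.3023, Alpha 4.1769, Eta 2.6514.
Lower quotas: Epsilon 5, Delta 1, Zeta 1, Alpha 4, Eta 2 (sum 13, leaving 2 seats).
Remainders in descending order: Eta 0.6514, Delta 0.6072, Zeta 0.3023, Epsilon 0.2623, Alpha 0.1769.
Largest remainders: Eta, Delta receive the extra seats.

Epsilon 5, Delta 2, Zeta 1, Alpha 4, Eta 3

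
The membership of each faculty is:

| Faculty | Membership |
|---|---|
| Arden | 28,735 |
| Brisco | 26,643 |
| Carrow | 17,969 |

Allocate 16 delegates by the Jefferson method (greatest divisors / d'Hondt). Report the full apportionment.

Arden: 6, Brisco: 6, Carrow: 4

Standard divisor 73347/16 ≈ 4584.188; standard quotas: Arden 6.268, Brisco 5.812, Carrow 3.920.
Rounding down gives 6, 5, 3 = 14 seats, so the divisor must be adjusted.
With modified divisor 4300: modified quotas Arden 6.683, Brisco 6.196, Carrow 4.179.
Rounding down: Arden 6, Brisco 6, Carrow 4 (total 16).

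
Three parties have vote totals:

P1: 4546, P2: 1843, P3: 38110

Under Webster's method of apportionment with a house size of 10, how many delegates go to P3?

Standard divisor 44499/10 ≈ 4449.9; standard quotas: P1 1.022, P2 0.414, P3 8.564.
Rounding to the nearest integer gives P1 1, P2 0, P3 9 — total 10, matching the house size, so no adjustment is needed.
P3 receives 9.

9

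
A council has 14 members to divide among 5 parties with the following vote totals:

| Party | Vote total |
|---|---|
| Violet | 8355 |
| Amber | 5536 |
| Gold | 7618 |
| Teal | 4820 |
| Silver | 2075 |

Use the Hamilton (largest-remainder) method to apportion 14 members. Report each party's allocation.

Standard divisor: 28404 ÷ 14 ≈ 2028.857.
Standard quotas: Violet 4.1181, Amber 2.7286, Gold 3.7548, Teal 2.3757, Silver 1.0227.
Lower quotas: Violet 4, Amber 2, Gold 3, Teal 2, Silver 1 (sum 12, leaving 2 seats).
Remainders in descending order: Gold 0.7548, Amber 0.7286, Teal 0.3757, Violet 0.1181, Silver 0.0227.
The surplus seats go to Gold, Amber.

Violet 4, Amber 3, Gold 4, Teal 2, Silver 1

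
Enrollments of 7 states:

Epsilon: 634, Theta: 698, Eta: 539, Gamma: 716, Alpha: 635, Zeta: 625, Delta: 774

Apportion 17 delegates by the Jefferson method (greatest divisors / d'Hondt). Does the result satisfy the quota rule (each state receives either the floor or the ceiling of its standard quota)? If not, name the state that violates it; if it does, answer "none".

none

Standard quotas: Epsilon 2.332, Theta 2.568, Eta 1.983, Gamma 2.634, Alpha 2.336, Zeta 2.299, Delta 2.847.
Jefferson allocation: Epsilon 2, Theta 3, Eta 2, Gamma 3, Alpha 2, Zeta 2, Delta 3.
Every allocation lies between the lower and upper quota.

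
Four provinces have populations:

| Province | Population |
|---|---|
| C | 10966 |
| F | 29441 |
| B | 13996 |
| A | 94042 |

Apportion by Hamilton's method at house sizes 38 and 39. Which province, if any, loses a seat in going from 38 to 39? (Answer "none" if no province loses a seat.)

B

At 38 seats: C 3, F 7, B 4, A 24.
At 39 seats: C 3, F 8, B 3, A 25.
B drops from 4 to 3.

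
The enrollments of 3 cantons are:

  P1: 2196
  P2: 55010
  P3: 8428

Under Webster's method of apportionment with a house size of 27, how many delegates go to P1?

1

Standard divisor 65634/27 ≈ 2430.889; standard quotas: P1 0.903, P2 22.630, P3 3.467.
Rounding to the nearest integer gives P1 1, P2 23, P3 3 — total 27, matching the house size, so no adjustment is needed.
P1 receives 1.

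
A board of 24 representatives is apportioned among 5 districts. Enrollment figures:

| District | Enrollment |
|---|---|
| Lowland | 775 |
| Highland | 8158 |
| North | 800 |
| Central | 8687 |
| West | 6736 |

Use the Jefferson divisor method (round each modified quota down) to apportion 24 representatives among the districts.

Standard divisor 25156/24 ≈ 1048.167; standard quotas: Lowland 0.739, Highland 7.783, North 0.763, Central 8.288, West 6.426.
Rounding down gives 0, 7, 0, 8, 6 = 21 seats, so the divisor must be adjusted.
With modified divisor 930: modified quotas Lowland 0.833, Highland 8.772, North 0.860, Central 9.341, West 7.243.
Rounding down: Lowland 0, Highland 8, North 0, Central 9, West 7 (total 24).

Lowland=0, Highland=8, North=0, Central=9, West=7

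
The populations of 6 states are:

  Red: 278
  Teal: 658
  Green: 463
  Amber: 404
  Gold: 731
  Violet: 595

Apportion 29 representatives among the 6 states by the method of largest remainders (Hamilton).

Red 3, Teal 6, Green 4, Amber 4, Gold 7, Violet 5

Standard divisor: 3129 ÷ 29 ≈ 107.897.
Standard quotas: Red 2.577, Teal 6.098, Green 4.291, Amber 3.744, Gold 6.775, Violet 5.515.
Lower quotas: Red 2, Teal 6, Green 4, Amber 3, Gold 6, Violet 5 (sum 26, leaving 3 seats).
Remainders in descending order: Gold 0.775, Amber 0.744, Red 0.577, Violet 0.515, Green 0.291, Teal 0.098.
Largest remainders: Gold, Amber, Red receive the extra seats.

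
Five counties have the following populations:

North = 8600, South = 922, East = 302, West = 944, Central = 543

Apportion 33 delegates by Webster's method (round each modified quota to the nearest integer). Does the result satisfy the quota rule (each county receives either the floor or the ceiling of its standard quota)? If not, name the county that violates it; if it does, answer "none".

Standard quotas: North 25.091, South 2.690, East 0.881, West 2.754, Central 1.584.
Webster allocation: North 24, South 3, East 1, West 3, Central 2.
North has quota 25.091 (lower 25, upper 26) but receives 24 — outside the quota interval.

North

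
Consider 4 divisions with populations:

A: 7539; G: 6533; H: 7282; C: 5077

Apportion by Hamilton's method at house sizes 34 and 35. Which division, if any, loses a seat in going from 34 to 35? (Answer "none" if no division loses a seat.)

none

At 34 seats: A 10, G 8, H 9, C 7.
At 35 seats: A 10, G 9, H 9, C 7.
No division's allocation decreased.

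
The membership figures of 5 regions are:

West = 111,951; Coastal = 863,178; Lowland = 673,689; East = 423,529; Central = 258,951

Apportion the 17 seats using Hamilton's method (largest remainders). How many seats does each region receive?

West 1; Coastal 6; Lowland 5; East 3; Central 2

Total 2331298; standard divisor 2331298/17 ≈ 137135.176.
Standard quotas: West 0.8164, Coastal 6.2944, Lowland 4.9126, East 3.0884, Central 1.8883.
Lower quotas: West 0, Coastal 6, Lowland 4, East 3, Central 1 (sum 14, leaving 3 seats).
Remainders in descending order: Lowland 0.9126, Central 0.8883, West 0.8164, Coastal 0.2944, East 0.0884.
Largest remainders: Lowland, Central, West receive the extra seats.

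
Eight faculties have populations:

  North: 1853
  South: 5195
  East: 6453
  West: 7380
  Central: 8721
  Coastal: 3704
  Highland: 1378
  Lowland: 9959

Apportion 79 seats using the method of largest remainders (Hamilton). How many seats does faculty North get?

Total 44643; standard divisor 44643/79 ≈ 565.101.
Standard quotas: North 3.2791, South 9.1930, East 11.4192, West 13.0596, Central 15.4326, Coastal 6.5546, Highland 2.4385, Lowland 17.6234.
Lower quotas: North 3, South 9, East 11, West 13, Central 15, Coastal 6, Highland 2, Lowland 17 (sum 76, leaving 3 seats).
Remainders in descending order: Lowland 0.6234, Coastal 0.5546, Highland 0.4385, Central 0.4326, East 0.4192, North 0.2791, South 0.1930, West 0.0596.
The surplus seats go to Lowland, Coastal, Highland.
North receives 3.

3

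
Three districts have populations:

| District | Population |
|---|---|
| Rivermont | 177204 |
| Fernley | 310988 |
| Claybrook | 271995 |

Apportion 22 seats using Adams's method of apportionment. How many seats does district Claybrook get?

Standard divisor 760187/22 ≈ 34553.955; standard quotas: Rivermont 5.128, Fernley 9.000, Claybrook 7.872.
Rounding up gives 6, 10, 8 = 24 seats, so the divisor must be adjusted.
With modified divisor 37100: modified quotas Rivermont 4.776, Fernley 8.382, Claybrook 7.331.
Rounding up: Rivermont 5, Fernley 9, Claybrook 8 (total 22).
Claybrook receives 8.

8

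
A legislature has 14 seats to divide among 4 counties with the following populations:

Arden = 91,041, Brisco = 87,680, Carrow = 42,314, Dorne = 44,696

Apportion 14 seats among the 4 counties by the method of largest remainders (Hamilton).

Arden=5, Brisco=5, Carrow=2, Dorne=2

The standard divisor is 265731/14 ≈ 18980.786.
Standard quotas: Arden 4.7965, Brisco 4.6194, Carrow 2.2293, Dorne 2.3548.
Lower quotas: Arden 4, Brisco 4, Carrow 2, Dorne 2 (sum 12, leaving 2 seats).
Remainders in descending order: Arden 0.7965, Brisco 0.6194, Dorne 0.3548, Carrow 0.2293.
The surplus seats go to Arden, Brisco.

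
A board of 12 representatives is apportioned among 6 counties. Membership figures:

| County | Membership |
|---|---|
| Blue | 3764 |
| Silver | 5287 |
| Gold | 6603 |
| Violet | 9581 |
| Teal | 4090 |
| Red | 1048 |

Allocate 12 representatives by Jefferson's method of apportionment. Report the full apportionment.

Blue 1; Silver 2; Gold 3; Violet 4; Teal 2; Red 0

Standard divisor 30373/12 ≈ 2531.083; standard quotas: Blue 1.487, Silver 2.089, Gold 2.609, Violet 3.785, Teal 1.616, Red 0.414.
Rounding down gives 1, 2, 2, 3, 1, 0 = 9 seats, so the divisor must be adjusted.
With modified divisor 2000: modified quotas Blue 1.882, Silver 2.643, Gold 3.301, Violet 4.790, Teal 2.045, Red 0.524.
Rounding down: Blue 1, Silver 2, Gold 3, Violet 4, Teal 2, Red 0 (total 12).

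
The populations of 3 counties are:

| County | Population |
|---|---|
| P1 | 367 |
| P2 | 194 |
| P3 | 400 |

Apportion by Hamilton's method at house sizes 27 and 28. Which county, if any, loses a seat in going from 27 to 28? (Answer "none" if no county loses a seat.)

At 27 seats: P1 10, P2 6, P3 11.
At 28 seats: P1 11, P2 5, P3 12.
P2 drops from 6 to 5.

P2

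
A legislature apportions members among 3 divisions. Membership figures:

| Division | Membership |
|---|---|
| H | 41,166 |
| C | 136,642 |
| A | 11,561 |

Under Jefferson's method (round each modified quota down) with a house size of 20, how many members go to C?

Standard divisor 189369/20 ≈ 9468.45; standard quotas: H 4.348, C 14.431, A 1.221.
Rounding down gives 4, 14, 1 = 19 seats, so the divisor must be adjusted.
With modified divisor 8800: modified quotas H 4.678, C 15.527, A 1.314.
Rounding down: H 4, C 15, A 1 (total 20).
C receives 15.

15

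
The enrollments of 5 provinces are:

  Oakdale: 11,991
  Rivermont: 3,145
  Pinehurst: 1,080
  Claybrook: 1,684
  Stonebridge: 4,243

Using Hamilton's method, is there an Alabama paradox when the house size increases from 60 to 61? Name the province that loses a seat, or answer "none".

At 60 seats: Oakdale 32, Rivermont 9, Pinehurst 3, Claybrook 5, Stonebridge 11.
At 61 seats: Oakdale 33, Rivermont 9, Pinehurst 3, Claybrook 4, Stonebridge 12.
Claybrook drops from 5 to 4.

Claybrook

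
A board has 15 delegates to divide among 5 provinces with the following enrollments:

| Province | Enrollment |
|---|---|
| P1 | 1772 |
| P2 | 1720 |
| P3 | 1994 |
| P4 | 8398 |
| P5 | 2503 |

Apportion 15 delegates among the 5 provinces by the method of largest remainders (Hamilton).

Total 16387; standard divisor 16387/15 ≈ 1092.467.
Standard quotas: P1 1.6220, P2 1.5744, P3 1.8252, P4 7.6872, P5 2.2911.
Lower quotas: P1 1, P2 1, P3 1, P4 7, P5 2 (sum 12, leaving 3 seats).
Remainders in descending order: P3 0.8252, P4 0.6872, P1 0.6220, P2 0.5744, P5 0.2911.
The surplus seats go to P3, P4, P1.

P1=2; P2=1; P3=2; P4=8; P5=2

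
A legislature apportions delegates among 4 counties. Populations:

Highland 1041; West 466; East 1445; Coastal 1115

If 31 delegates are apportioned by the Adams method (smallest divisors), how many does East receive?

Standard divisor 4067/31 ≈ 131.194; standard quotas: Highland 7.935, West 3.552, East 11.014, Coastal 8.499.
Rounding up gives 8, 4, 12, 9 = 33 seats, so the divisor must be adjusted.
With modified divisor 140: modified quotas Highland 7.436, West 3.329, East 10.321, Coastal 7.964.
Rounding up: Highland 8, West 4, East 11, Coastal 8 (total 31).
East receives 11.

11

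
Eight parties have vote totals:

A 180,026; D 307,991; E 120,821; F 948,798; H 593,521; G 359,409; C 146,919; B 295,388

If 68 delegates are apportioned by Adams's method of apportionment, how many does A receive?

4

Standard divisor 2952873/68 ≈ 43424.603; standard quotas: A 4.146, D 7.093, E 2.782, F 21.849, H 13.668, G 8.277, C 3.383, B 6.802.
Rounding up gives 5, 8, 3, 22, 14, 9, 4, 7 = 72 seats, so the divisor must be adjusted.
With modified divisor 45400: modified quotas A 3.965, D 6.784, E 2.661, F 20.899, H 13.073, G 7.916, C 3.236, B 6.506.
Rounding up: A 4, D 7, E 3, F 21, H 14, G 8, C 4, B 7 (total 68).
A receives 4.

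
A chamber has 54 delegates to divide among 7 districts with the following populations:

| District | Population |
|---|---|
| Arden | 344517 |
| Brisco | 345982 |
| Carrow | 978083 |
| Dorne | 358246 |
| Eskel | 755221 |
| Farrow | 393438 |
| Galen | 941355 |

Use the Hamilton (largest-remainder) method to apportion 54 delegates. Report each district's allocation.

Arden: 4; Brisco: 5; Carrow: 13; Dorne: 5; Eskel: 10; Farrow: 5; Galen: 12

Total 4116842; standard divisor 4116842/54 ≈ 76237.815.
Standard quotas: Arden 4.5190, Brisco 4.5382, Carrow 12.8294, Dorne 4.6991, Eskel 9.9061, Farrow 5.1607, Galen 12.3476.
Lower quotas: Arden 4, Brisco 4, Carrow 12, Dorne 4, Eskel 9, Farrow 5, Galen 12 (sum 50, leaving 4 seats).
Remainders in descending order: Eskel 0.9061, Carrow 0.8294, Dorne 0.6991, Brisco 0.5382, Arden 0.5190, Galen 0.3476, Farrow 0.1607.
The surplus seats go to Eskel, Carrow, Dorne, Brisco.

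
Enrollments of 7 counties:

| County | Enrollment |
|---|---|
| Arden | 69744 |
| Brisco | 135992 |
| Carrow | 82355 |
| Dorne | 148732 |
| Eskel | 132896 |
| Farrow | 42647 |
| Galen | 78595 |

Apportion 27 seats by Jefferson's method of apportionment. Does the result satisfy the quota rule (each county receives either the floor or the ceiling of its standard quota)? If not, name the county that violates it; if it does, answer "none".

Standard quotas: Arden 2.725, Brisco 5.314, Carrow 3.218, Dorne 5.812, Eskel 5.193, Farrow 1.666, Galen 3.071.
Jefferson allocation: Arden 3, Brisco 6, Carrow 3, Dorne 6, Eskel 5, Farrow 1, Galen 3.
Every allocation lies between the lower and upper quota.

none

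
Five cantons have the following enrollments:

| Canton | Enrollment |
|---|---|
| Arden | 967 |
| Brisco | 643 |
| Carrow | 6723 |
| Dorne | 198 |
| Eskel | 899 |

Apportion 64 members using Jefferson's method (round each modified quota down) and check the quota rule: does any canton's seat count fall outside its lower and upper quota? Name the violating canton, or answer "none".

Standard quotas: Arden 6.563, Brisco 4.364, Carrow 45.628, Dorne 1.344, Eskel 6.101.
Jefferson allocation: Arden 6, Brisco 4, Carrow 47, Dorne 1, Eskel 6.
Carrow has quota 45.628 (lower 45, upper 46) but receives 47 — outside the quota interval.

Carrow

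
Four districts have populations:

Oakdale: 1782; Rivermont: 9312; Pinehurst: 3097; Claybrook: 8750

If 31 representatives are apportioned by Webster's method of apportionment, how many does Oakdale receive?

2

Standard divisor 22941/31 ≈ 740.032; standard quotas: Oakdale 2.408, Rivermont 12.583, Pinehurst 4.185, Claybrook 11.824.
Rounding to the nearest integer gives Oakdale 2, Rivermont 13, Pinehurst 4, Claybrook 12 — total 31, matching the house size, so no adjustment is needed.
Oakdale receives 2.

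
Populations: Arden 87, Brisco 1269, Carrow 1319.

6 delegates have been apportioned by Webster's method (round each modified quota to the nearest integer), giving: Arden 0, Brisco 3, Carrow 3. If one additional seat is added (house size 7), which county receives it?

Carrow

Priority for the next seat is population ÷ (current seats + 0.5).
Priorities: Arden 174.000, Brisco 362.571, Carrow 376.857.
Highest priority: Carrow.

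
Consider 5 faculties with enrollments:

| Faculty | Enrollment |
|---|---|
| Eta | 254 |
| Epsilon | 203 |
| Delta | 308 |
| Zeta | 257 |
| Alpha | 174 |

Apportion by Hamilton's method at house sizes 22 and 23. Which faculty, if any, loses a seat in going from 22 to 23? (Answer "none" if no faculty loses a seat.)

none

At 22 seats: Eta 5, Epsilon 4, Delta 5, Zeta 5, Alpha 3.
At 23 seats: Eta 5, Epsilon 4, Delta 6, Zeta 5, Alpha 3.
No faculty's allocation decreased.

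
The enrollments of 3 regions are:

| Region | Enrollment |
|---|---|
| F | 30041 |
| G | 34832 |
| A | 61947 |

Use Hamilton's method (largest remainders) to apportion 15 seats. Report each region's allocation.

The standard divisor is 126820/15 ≈ 8454.667.
Standard quotas: F 3.5532, G 4.1199, A 7.3270.
Lower quotas: F 3, G 4, A 7 (sum 14, leaving 1 seat).
Remainders in descending order: F 0.5532, A 0.3270, G 0.1199.
Largest remainder: F receives the extra seat.

F: 4, G: 4, A: 7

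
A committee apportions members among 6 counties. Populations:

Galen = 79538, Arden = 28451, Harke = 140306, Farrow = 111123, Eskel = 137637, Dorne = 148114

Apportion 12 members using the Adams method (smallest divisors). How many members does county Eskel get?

2

Standard divisor 645169/12 ≈ 53764.083; standard quotas: Galen 1.479, Arden 0.529, Harke 2.610, Farrow 2.067, Eskel 2.560, Dorne 2.755.
Rounding up gives 2, 1, 3, 3, 3, 3 = 15 seats, so the divisor must be adjusted.
With modified divisor 72100: modified quotas Galen 1.103, Arden 0.395, Harke 1.946, Farrow 1.541, Eskel 1.909, Dorne 2.054.
Rounding up: Galen 2, Arden 1, Harke 2, Farrow 2, Eskel 2, Dorne 3 (total 12).
Eskel receives 2.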